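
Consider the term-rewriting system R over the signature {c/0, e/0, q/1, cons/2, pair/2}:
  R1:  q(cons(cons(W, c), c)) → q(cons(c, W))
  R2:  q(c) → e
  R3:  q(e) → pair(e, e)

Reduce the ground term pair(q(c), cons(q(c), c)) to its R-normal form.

1. pair(q(c), cons(q(c), c))  →  pair(e, cons(q(c), c))   [R2 at 1]
2. pair(e, cons(q(c), c))  →  pair(e, cons(e, c))   [R2 at 2.1]

pair(e, cons(e, c))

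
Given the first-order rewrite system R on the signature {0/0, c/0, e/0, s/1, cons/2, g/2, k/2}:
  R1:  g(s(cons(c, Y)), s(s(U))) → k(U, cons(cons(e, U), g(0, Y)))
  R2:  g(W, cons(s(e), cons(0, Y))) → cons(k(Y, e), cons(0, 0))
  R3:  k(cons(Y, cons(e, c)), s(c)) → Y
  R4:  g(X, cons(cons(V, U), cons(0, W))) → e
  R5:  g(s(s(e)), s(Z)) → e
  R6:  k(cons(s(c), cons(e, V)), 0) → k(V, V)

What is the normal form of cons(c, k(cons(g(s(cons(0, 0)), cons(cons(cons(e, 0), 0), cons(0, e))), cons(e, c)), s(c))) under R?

cons(c, e)

1. cons(c, k(cons(g(s(cons(0, 0)), cons(cons(cons(e, 0), 0), cons(0, e))), cons(e, c)), s(c)))  →  cons(c, g(s(cons(0, 0)), cons(cons(cons(e, 0), 0), cons(0, e))))   [R3 at 2]
2. cons(c, g(s(cons(0, 0)), cons(cons(cons(e, 0), 0), cons(0, e))))  →  cons(c, e)   [R4 at 2]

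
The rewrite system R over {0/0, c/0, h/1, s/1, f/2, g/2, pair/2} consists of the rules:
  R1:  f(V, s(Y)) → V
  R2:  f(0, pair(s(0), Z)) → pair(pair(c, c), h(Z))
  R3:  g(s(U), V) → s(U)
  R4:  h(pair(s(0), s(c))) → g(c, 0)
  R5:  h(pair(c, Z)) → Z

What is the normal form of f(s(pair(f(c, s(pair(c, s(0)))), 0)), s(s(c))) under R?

1. f(s(pair(f(c, s(pair(c, s(0)))), 0)), s(s(c)))  →  s(pair(f(c, s(pair(c, s(0)))), 0))   [R1 at ε]
2. s(pair(f(c, s(pair(c, s(0)))), 0))  →  s(pair(c, 0))   [R1 at 1.1]

s(pair(c, 0))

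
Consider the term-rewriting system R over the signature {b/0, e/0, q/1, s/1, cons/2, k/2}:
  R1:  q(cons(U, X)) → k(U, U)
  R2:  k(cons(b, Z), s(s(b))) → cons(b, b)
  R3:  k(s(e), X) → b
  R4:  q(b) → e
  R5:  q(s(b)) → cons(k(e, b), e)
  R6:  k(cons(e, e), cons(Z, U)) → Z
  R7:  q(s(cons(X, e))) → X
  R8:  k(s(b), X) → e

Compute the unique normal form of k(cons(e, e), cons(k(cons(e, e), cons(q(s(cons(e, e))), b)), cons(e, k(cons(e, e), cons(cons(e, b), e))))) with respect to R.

1. k(cons(e, e), cons(k(cons(e, e), cons(q(s(cons(e, e))), b)), cons(e, k(cons(e, e), cons(cons(e, b), e)))))  →  k(cons(e, e), cons(q(s(cons(e, e))), b))   [R6 at ε]
2. k(cons(e, e), cons(q(s(cons(e, e))), b))  →  q(s(cons(e, e)))   [R6 at ε]
3. q(s(cons(e, e)))  →  e   [R7 at ε]

e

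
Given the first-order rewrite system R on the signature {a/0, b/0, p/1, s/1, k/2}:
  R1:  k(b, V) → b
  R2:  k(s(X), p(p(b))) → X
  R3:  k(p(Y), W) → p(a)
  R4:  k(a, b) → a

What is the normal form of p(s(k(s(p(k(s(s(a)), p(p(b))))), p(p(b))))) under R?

p(s(p(s(a))))

1. p(s(k(s(p(k(s(s(a)), p(p(b))))), p(p(b)))))  →  p(s(p(k(s(s(a)), p(p(b))))))   [R2 at 1.1]
2. p(s(p(k(s(s(a)), p(p(b))))))  →  p(s(p(s(a))))   [R2 at 1.1.1]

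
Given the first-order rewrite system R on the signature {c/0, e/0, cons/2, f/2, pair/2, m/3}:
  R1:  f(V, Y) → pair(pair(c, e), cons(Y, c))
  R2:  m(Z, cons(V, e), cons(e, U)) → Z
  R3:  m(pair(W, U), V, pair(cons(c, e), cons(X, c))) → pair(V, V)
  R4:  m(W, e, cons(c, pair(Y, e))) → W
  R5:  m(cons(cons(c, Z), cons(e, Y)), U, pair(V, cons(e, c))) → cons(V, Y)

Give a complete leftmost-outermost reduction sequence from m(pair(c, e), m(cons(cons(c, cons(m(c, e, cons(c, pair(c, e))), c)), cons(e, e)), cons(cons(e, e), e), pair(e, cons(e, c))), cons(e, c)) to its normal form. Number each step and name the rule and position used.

1. m(pair(c, e), m(cons(cons(c, cons(m(c, e, cons(c, pair(c, e))), c)), cons(e, e)), cons(cons(e, e), e), pair(e, cons(e, c))), cons(e, c))  →  m(pair(c, e), cons(e, e), cons(e, c))   [R5 at 2]
2. m(pair(c, e), cons(e, e), cons(e, c))  →  pair(c, e)   [R2 at ε]

pair(c, e)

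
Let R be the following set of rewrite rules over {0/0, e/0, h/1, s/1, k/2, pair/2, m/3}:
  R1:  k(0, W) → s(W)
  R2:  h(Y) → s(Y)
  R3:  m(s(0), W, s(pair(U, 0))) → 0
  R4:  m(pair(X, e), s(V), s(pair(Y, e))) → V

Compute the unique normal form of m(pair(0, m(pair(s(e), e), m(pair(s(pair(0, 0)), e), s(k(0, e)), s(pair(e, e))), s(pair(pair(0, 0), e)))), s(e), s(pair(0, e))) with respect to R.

1. m(pair(0, m(pair(s(e), e), m(pair(s(pair(0, 0)), e), s(k(0, e)), s(pair(e, e))), s(pair(pair(0, 0), e)))), s(e), s(pair(0, e)))  →  m(pair(0, m(pair(s(e), e), k(0, e), s(pair(pair(0, 0), e)))), s(e), s(pair(0, e)))   [R4 at 1.2.2]
2. m(pair(0, m(pair(s(e), e), k(0, e), s(pair(pair(0, 0), e)))), s(e), s(pair(0, e)))  →  m(pair(0, m(pair(s(e), e), s(e), s(pair(pair(0, 0), e)))), s(e), s(pair(0, e)))   [R1 at 1.2.2]
3. m(pair(0, m(pair(s(e), e), s(e), s(pair(pair(0, 0), e)))), s(e), s(pair(0, e)))  →  m(pair(0, e), s(e), s(pair(0, e)))   [R4 at 1.2]
4. m(pair(0, e), s(e), s(pair(0, e)))  →  e   [R4 at ε]

e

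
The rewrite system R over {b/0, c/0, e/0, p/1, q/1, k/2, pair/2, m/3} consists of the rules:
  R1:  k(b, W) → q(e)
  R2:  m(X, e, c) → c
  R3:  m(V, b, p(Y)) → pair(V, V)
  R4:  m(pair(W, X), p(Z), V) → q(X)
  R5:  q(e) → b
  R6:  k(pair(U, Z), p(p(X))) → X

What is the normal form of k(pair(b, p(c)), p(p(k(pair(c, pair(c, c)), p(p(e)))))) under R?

1. k(pair(b, p(c)), p(p(k(pair(c, pair(c, c)), p(p(e))))))  →  k(pair(c, pair(c, c)), p(p(e)))   [R6 at ε]
2. k(pair(c, pair(c, c)), p(p(e)))  →  e   [R6 at ε]

e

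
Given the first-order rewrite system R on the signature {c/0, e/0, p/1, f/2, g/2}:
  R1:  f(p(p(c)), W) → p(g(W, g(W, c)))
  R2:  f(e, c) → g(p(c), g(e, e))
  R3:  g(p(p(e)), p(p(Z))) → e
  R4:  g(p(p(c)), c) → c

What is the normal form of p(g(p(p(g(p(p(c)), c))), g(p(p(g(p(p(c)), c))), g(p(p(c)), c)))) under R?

1. p(g(p(p(g(p(p(c)), c))), g(p(p(g(p(p(c)), c))), g(p(p(c)), c))))  →  p(g(p(p(c)), g(p(p(g(p(p(c)), c))), g(p(p(c)), c))))   [R4 at 1.1.1.1]
2. p(g(p(p(c)), g(p(p(g(p(p(c)), c))), g(p(p(c)), c))))  →  p(g(p(p(c)), g(p(p(c)), g(p(p(c)), c))))   [R4 at 1.2.1.1.1]
3. p(g(p(p(c)), g(p(p(c)), g(p(p(c)), c))))  →  p(g(p(p(c)), g(p(p(c)), c)))   [R4 at 1.2.2]
4. p(g(p(p(c)), g(p(p(c)), c)))  →  p(g(p(p(c)), c))   [R4 at 1.2]
5. p(g(p(p(c)), c))  →  p(c)   [R4 at 1]

p(c)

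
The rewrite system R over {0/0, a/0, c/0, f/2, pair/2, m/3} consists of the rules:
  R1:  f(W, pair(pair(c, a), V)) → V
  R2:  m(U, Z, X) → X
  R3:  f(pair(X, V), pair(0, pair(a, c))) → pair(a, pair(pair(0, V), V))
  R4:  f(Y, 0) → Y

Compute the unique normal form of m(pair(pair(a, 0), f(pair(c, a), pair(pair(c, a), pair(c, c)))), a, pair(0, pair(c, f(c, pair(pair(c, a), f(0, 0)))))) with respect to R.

pair(0, pair(c, 0))

1. m(pair(pair(a, 0), f(pair(c, a), pair(pair(c, a), pair(c, c)))), a, pair(0, pair(c, f(c, pair(pair(c, a), f(0, 0))))))  →  pair(0, pair(c, f(c, pair(pair(c, a), f(0, 0)))))   [R2 at ε]
2. pair(0, pair(c, f(c, pair(pair(c, a), f(0, 0)))))  →  pair(0, pair(c, f(0, 0)))   [R1 at 2.2]
3. pair(0, pair(c, f(0, 0)))  →  pair(0, pair(c, 0))   [R4 at 2.2]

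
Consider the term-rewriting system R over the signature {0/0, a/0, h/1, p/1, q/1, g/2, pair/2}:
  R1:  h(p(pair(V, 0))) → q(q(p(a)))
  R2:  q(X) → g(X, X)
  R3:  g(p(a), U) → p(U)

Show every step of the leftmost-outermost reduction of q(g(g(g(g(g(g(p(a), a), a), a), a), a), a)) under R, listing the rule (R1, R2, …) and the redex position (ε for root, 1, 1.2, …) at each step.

1. q(g(g(g(g(g(g(p(a), a), a), a), a), a), a))  →  g(g(g(g(g(g(g(p(a), a), a), a), a), a), a), g(g(g(g(g(g(p(a), a), a), a), a), a), a))   [R2 at ε]
2. g(g(g(g(g(g(g(p(a), a), a), a), a), a), a), g(g(g(g(g(g(p(a), a), a), a), a), a), a))  →  g(g(g(g(g(g(p(a), a), a), a), a), a), g(g(g(g(g(g(p(a), a), a), a), a), a), a))   [R3 at 1.1.1.1.1.1]
3. g(g(g(g(g(g(p(a), a), a), a), a), a), g(g(g(g(g(g(p(a), a), a), a), a), a), a))  →  g(g(g(g(g(p(a), a), a), a), a), g(g(g(g(g(g(p(a), a), a), a), a), a), a))   [R3 at 1.1.1.1.1]
4. g(g(g(g(g(p(a), a), a), a), a), g(g(g(g(g(g(p(a), a), a), a), a), a), a))  →  g(g(g(g(p(a), a), a), a), g(g(g(g(g(g(p(a), a), a), a), a), a), a))   [R3 at 1.1.1.1]
5. g(g(g(g(p(a), a), a), a), g(g(g(g(g(g(p(a), a), a), a), a), a), a))  →  g(g(g(p(a), a), a), g(g(g(g(g(g(p(a), a), a), a), a), a), a))   [R3 at 1.1.1]
6. g(g(g(p(a), a), a), g(g(g(g(g(g(p(a), a), a), a), a), a), a))  →  g(g(p(a), a), g(g(g(g(g(g(p(a), a), a), a), a), a), a))   [R3 at 1.1]
7. g(g(p(a), a), g(g(g(g(g(g(p(a), a), a), a), a), a), a))  →  g(p(a), g(g(g(g(g(g(p(a), a), a), a), a), a), a))   [R3 at 1]
8. g(p(a), g(g(g(g(g(g(p(a), a), a), a), a), a), a))  →  p(g(g(g(g(g(g(p(a), a), a), a), a), a), a))   [R3 at ε]
9. p(g(g(g(g(g(g(p(a), a), a), a), a), a), a))  →  p(g(g(g(g(g(p(a), a), a), a), a), a))   [R3 at 1.1.1.1.1.1]
10. p(g(g(g(g(g(p(a), a), a), a), a), a))  →  p(g(g(g(g(p(a), a), a), a), a))   [R3 at 1.1.1.1.1]
11. p(g(g(g(g(p(a), a), a), a), a))  →  p(g(g(g(p(a), a), a), a))   [R3 at 1.1.1.1]
12. p(g(g(g(p(a), a), a), a))  →  p(g(g(p(a), a), a))   [R3 at 1.1.1]
13. p(g(g(p(a), a), a))  →  p(g(p(a), a))   [R3 at 1.1]
14. p(g(p(a), a))  →  p(p(a))   [R3 at 1]

p(p(a))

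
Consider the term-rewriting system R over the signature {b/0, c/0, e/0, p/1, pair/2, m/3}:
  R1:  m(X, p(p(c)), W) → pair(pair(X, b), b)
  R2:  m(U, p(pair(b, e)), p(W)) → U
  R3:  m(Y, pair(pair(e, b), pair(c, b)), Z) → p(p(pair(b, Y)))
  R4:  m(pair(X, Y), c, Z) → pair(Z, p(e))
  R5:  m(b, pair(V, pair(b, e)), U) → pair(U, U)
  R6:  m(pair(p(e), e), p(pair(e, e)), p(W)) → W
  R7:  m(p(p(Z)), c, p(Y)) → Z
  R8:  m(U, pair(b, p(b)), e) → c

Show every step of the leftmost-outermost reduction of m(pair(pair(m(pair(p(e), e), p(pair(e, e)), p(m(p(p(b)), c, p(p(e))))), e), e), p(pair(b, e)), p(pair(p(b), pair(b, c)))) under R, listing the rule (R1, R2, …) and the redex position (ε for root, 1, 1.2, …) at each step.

1. m(pair(pair(m(pair(p(e), e), p(pair(e, e)), p(m(p(p(b)), c, p(p(e))))), e), e), p(pair(b, e)), p(pair(p(b), pair(b, c))))  →  pair(pair(m(pair(p(e), e), p(pair(e, e)), p(m(p(p(b)), c, p(p(e))))), e), e)   [R2 at ε]
2. pair(pair(m(pair(p(e), e), p(pair(e, e)), p(m(p(p(b)), c, p(p(e))))), e), e)  →  pair(pair(m(p(p(b)), c, p(p(e))), e), e)   [R6 at 1.1]
3. pair(pair(m(p(p(b)), c, p(p(e))), e), e)  →  pair(pair(b, e), e)   [R7 at 1.1]

pair(pair(b, e), e)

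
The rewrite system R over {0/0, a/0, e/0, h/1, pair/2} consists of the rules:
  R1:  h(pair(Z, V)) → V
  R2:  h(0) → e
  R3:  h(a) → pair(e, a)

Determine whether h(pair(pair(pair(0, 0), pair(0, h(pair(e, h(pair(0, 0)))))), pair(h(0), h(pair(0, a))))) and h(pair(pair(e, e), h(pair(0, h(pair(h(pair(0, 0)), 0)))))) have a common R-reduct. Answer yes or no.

no — NF(t₁) = pair(e, a), NF(t₂) = 0

Reduce t₁ = h(pair(pair(pair(0, 0), pair(0, h(pair(e, h(pair(0, 0)))))), pair(h(0), h(pair(0, a))))):
1. h(pair(pair(pair(0, 0), pair(0, h(pair(e, h(pair(0, 0)))))), pair(h(0), h(pair(0, a)))))  →  pair(h(0), h(pair(0, a)))   [R1 at ε]
2. pair(h(0), h(pair(0, a)))  →  pair(e, h(pair(0, a)))   [R2 at 1]
3. pair(e, h(pair(0, a)))  →  pair(e, a)   [R1 at 2]

Reduce t₂ = h(pair(pair(e, e), h(pair(0, h(pair(h(pair(0, 0)), 0)))))):
1. h(pair(pair(e, e), h(pair(0, h(pair(h(pair(0, 0)), 0))))))  →  h(pair(0, h(pair(h(pair(0, 0)), 0))))   [R1 at ε]
2. h(pair(0, h(pair(h(pair(0, 0)), 0))))  →  h(pair(h(pair(0, 0)), 0))   [R1 at ε]
3. h(pair(h(pair(0, 0)), 0))  →  0   [R1 at ε]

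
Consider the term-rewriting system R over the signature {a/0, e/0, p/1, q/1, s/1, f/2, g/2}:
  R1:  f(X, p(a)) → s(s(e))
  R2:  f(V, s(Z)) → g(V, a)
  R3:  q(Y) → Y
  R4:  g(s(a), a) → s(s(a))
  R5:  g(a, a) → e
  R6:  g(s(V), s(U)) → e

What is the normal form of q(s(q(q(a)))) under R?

1. q(s(q(q(a))))  →  s(q(q(a)))   [R3 at ε]
2. s(q(q(a)))  →  s(q(a))   [R3 at 1]
3. s(q(a))  →  s(a)   [R3 at 1]

s(a)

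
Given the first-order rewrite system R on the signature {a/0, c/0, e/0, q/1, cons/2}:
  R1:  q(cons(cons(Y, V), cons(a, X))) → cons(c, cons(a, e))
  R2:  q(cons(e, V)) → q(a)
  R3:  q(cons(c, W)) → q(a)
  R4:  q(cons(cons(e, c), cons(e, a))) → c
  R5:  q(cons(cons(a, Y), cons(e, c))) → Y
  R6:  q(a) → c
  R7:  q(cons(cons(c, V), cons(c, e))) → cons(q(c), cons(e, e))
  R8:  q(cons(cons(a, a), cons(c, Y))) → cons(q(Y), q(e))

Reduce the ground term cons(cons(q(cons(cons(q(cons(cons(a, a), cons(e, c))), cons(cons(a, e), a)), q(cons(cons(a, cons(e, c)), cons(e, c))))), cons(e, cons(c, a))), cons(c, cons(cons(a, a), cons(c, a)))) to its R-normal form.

cons(cons(cons(cons(a, e), a), cons(e, cons(c, a))), cons(c, cons(cons(a, a), cons(c, a))))

1. cons(cons(q(cons(cons(q(cons(cons(a, a), cons(e, c))), cons(cons(a, e), a)), q(cons(cons(a, cons(e, c)), cons(e, c))))), cons(e, cons(c, a))), cons(c, cons(cons(a, a), cons(c, a))))  →  cons(cons(q(cons(cons(a, cons(cons(a, e), a)), q(cons(cons(a, cons(e, c)), cons(e, c))))), cons(e, cons(c, a))), cons(c, cons(cons(a, a), cons(c, a))))   [R5 at 1.1.1.1.1]
2. cons(cons(q(cons(cons(a, cons(cons(a, e), a)), q(cons(cons(a, cons(e, c)), cons(e, c))))), cons(e, cons(c, a))), cons(c, cons(cons(a, a), cons(c, a))))  →  cons(cons(q(cons(cons(a, cons(cons(a, e), a)), cons(e, c))), cons(e, cons(c, a))), cons(c, cons(cons(a, a), cons(c, a))))   [R5 at 1.1.1.2]
3. cons(cons(q(cons(cons(a, cons(cons(a, e), a)), cons(e, c))), cons(e, cons(c, a))), cons(c, cons(cons(a, a), cons(c, a))))  →  cons(cons(cons(cons(a, e), a), cons(e, cons(c, a))), cons(c, cons(cons(a, a), cons(c, a))))   [R5 at 1.1]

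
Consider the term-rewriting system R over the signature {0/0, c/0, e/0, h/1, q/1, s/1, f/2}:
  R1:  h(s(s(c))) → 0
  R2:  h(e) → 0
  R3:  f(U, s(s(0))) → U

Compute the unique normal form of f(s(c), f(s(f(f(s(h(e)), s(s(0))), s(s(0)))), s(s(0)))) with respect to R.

1. f(s(c), f(s(f(f(s(h(e)), s(s(0))), s(s(0)))), s(s(0))))  →  f(s(c), s(f(f(s(h(e)), s(s(0))), s(s(0)))))   [R3 at 2]
2. f(s(c), s(f(f(s(h(e)), s(s(0))), s(s(0)))))  →  f(s(c), s(f(s(h(e)), s(s(0)))))   [R3 at 2.1]
3. f(s(c), s(f(s(h(e)), s(s(0)))))  →  f(s(c), s(s(h(e))))   [R3 at 2.1]
4. f(s(c), s(s(h(e))))  →  f(s(c), s(s(0)))   [R2 at 2.1.1]
5. f(s(c), s(s(0)))  →  s(c)   [R3 at ε]

s(c)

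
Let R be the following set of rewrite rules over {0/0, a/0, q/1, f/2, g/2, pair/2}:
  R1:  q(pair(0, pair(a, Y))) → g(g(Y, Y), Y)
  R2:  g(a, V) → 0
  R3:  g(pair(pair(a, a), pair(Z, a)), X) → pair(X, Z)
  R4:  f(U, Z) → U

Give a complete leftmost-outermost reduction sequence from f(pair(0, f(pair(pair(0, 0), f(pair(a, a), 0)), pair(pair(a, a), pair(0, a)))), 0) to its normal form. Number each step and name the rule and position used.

pair(0, pair(pair(0, 0), pair(a, a)))

1. f(pair(0, f(pair(pair(0, 0), f(pair(a, a), 0)), pair(pair(a, a), pair(0, a)))), 0)  →  pair(0, f(pair(pair(0, 0), f(pair(a, a), 0)), pair(pair(a, a), pair(0, a))))   [R4 at ε]
2. pair(0, f(pair(pair(0, 0), f(pair(a, a), 0)), pair(pair(a, a), pair(0, a))))  →  pair(0, pair(pair(0, 0), f(pair(a, a), 0)))   [R4 at 2]
3. pair(0, pair(pair(0, 0), f(pair(a, a), 0)))  →  pair(0, pair(pair(0, 0), pair(a, a)))   [R4 at 2.2]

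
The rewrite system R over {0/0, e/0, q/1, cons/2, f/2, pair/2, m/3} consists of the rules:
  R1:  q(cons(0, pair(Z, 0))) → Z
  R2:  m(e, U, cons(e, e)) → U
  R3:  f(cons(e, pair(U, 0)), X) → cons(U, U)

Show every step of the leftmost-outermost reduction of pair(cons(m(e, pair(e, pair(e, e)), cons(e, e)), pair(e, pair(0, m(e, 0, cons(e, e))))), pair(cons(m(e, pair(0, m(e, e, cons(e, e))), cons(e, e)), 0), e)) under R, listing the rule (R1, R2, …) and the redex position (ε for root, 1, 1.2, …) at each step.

pair(cons(pair(e, pair(e, e)), pair(e, pair(0, 0))), pair(cons(pair(0, e), 0), e))

1. pair(cons(m(e, pair(e, pair(e, e)), cons(e, e)), pair(e, pair(0, m(e, 0, cons(e, e))))), pair(cons(m(e, pair(0, m(e, e, cons(e, e))), cons(e, e)), 0), e))  →  pair(cons(pair(e, pair(e, e)), pair(e, pair(0, m(e, 0, cons(e, e))))), pair(cons(m(e, pair(0, m(e, e, cons(e, e))), cons(e, e)), 0), e))   [R2 at 1.1]
2. pair(cons(pair(e, pair(e, e)), pair(e, pair(0, m(e, 0, cons(e, e))))), pair(cons(m(e, pair(0, m(e, e, cons(e, e))), cons(e, e)), 0), e))  →  pair(cons(pair(e, pair(e, e)), pair(e, pair(0, 0))), pair(cons(m(e, pair(0, m(e, e, cons(e, e))), cons(e, e)), 0), e))   [R2 at 1.2.2.2]
3. pair(cons(pair(e, pair(e, e)), pair(e, pair(0, 0))), pair(cons(m(e, pair(0, m(e, e, cons(e, e))), cons(e, e)), 0), e))  →  pair(cons(pair(e, pair(e, e)), pair(e, pair(0, 0))), pair(cons(pair(0, m(e, e, cons(e, e))), 0), e))   [R2 at 2.1.1]
4. pair(cons(pair(e, pair(e, e)), pair(e, pair(0, 0))), pair(cons(pair(0, m(e, e, cons(e, e))), 0), e))  →  pair(cons(pair(e, pair(e, e)), pair(e, pair(0, 0))), pair(cons(pair(0, e), 0), e))   [R2 at 2.1.1.2]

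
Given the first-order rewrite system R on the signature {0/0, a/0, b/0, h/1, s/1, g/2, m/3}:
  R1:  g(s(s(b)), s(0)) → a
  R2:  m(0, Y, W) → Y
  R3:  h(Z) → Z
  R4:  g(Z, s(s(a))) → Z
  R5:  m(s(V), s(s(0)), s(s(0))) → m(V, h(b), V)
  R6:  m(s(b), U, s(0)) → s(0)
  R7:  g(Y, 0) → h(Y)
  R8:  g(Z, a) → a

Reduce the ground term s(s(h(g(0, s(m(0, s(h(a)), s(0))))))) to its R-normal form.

s(s(0))

1. s(s(h(g(0, s(m(0, s(h(a)), s(0)))))))  →  s(s(g(0, s(m(0, s(h(a)), s(0))))))   [R3 at 1.1]
2. s(s(g(0, s(m(0, s(h(a)), s(0))))))  →  s(s(g(0, s(s(h(a))))))   [R2 at 1.1.2.1]
3. s(s(g(0, s(s(h(a))))))  →  s(s(g(0, s(s(a)))))   [R3 at 1.1.2.1.1]
4. s(s(g(0, s(s(a)))))  →  s(s(0))   [R4 at 1.1]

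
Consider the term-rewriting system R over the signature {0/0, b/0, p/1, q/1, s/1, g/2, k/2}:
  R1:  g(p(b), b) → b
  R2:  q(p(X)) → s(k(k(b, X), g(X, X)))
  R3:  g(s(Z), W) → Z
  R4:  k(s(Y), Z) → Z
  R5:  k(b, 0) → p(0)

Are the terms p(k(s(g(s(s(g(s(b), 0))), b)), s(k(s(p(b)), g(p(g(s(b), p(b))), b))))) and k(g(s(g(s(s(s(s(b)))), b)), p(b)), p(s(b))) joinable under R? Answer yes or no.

Reduce t₁ = p(k(s(g(s(s(g(s(b), 0))), b)), s(k(s(p(b)), g(p(g(s(b), p(b))), b))))):
1. p(k(s(g(s(s(g(s(b), 0))), b)), s(k(s(p(b)), g(p(g(s(b), p(b))), b)))))  →  p(s(k(s(p(b)), g(p(g(s(b), p(b))), b))))   [R4 at 1]
2. p(s(k(s(p(b)), g(p(g(s(b), p(b))), b))))  →  p(s(g(p(g(s(b), p(b))), b)))   [R4 at 1.1]
3. p(s(g(p(g(s(b), p(b))), b)))  →  p(s(g(p(b), b)))   [R3 at 1.1.1.1]
4. p(s(g(p(b), b)))  →  p(s(b))   [R1 at 1.1]

Reduce t₂ = k(g(s(g(s(s(s(s(b)))), b)), p(b)), p(s(b))):
1. k(g(s(g(s(s(s(s(b)))), b)), p(b)), p(s(b)))  →  k(g(s(s(s(s(b)))), b), p(s(b)))   [R3 at 1]
2. k(g(s(s(s(s(b)))), b), p(s(b)))  →  k(s(s(s(b))), p(s(b)))   [R3 at 1]
3. k(s(s(s(b))), p(s(b)))  →  p(s(b))   [R4 at ε]

yes — NF(t₁) = p(s(b)), NF(t₂) = p(s(b))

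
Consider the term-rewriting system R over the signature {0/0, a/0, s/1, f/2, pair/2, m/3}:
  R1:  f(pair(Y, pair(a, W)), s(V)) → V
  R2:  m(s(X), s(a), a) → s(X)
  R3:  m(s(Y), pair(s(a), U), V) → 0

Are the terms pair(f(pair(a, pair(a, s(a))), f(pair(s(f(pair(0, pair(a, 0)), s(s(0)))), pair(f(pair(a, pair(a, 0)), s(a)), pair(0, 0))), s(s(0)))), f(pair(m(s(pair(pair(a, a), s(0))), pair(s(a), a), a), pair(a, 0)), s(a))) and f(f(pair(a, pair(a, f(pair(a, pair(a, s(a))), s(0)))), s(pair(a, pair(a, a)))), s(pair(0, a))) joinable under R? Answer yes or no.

yes — NF(t₁) = pair(0, a), NF(t₂) = pair(0, a)

Reduce t₁ = pair(f(pair(a, pair(a, s(a))), f(pair(s(f(pair(0, pair(a, 0)), s(s(0)))), pair(f(pair(a, pair(a, 0)), s(a)), pair(0, 0))), s(s(0)))), f(pair(m(s(pair(pair(a, a), s(0))), pair(s(a), a), a), pair(a, 0)), s(a))):
1. pair(f(pair(a, pair(a, s(a))), f(pair(s(f(pair(0, pair(a, 0)), s(s(0)))), pair(f(pair(a, pair(a, 0)), s(a)), pair(0, 0))), s(s(0)))), f(pair(m(s(pair(pair(a, a), s(0))), pair(s(a), a), a), pair(a, 0)), s(a)))  →  pair(f(pair(a, pair(a, s(a))), f(pair(s(s(0)), pair(f(pair(a, pair(a, 0)), s(a)), pair(0, 0))), s(s(0)))), f(pair(m(s(pair(pair(a, a), s(0))), pair(s(a), a), a), pair(a, 0)), s(a)))   [R1 at 1.2.1.1.1]
2. pair(f(pair(a, pair(a, s(a))), f(pair(s(s(0)), pair(f(pair(a, pair(a, 0)), s(a)), pair(0, 0))), s(s(0)))), f(pair(m(s(pair(pair(a, a), s(0))), pair(s(a), a), a), pair(a, 0)), s(a)))  →  pair(f(pair(a, pair(a, s(a))), f(pair(s(s(0)), pair(a, pair(0, 0))), s(s(0)))), f(pair(m(s(pair(pair(a, a), s(0))), pair(s(a), a), a), pair(a, 0)), s(a)))   [R1 at 1.2.1.2.1]
3. pair(f(pair(a, pair(a, s(a))), f(pair(s(s(0)), pair(a, pair(0, 0))), s(s(0)))), f(pair(m(s(pair(pair(a, a), s(0))), pair(s(a), a), a), pair(a, 0)), s(a)))  →  pair(f(pair(a, pair(a, s(a))), s(0)), f(pair(m(s(pair(pair(a, a), s(0))), pair(s(a), a), a), pair(a, 0)), s(a)))   [R1 at 1.2]
4. pair(f(pair(a, pair(a, s(a))), s(0)), f(pair(m(s(pair(pair(a, a), s(0))), pair(s(a), a), a), pair(a, 0)), s(a)))  →  pair(0, f(pair(m(s(pair(pair(a, a), s(0))), pair(s(a), a), a), pair(a, 0)), s(a)))   [R1 at 1]
5. pair(0, f(pair(m(s(pair(pair(a, a), s(0))), pair(s(a), a), a), pair(a, 0)), s(a)))  →  pair(0, a)   [R1 at 2]

Reduce t₂ = f(f(pair(a, pair(a, f(pair(a, pair(a, s(a))), s(0)))), s(pair(a, pair(a, a)))), s(pair(0, a))):
1. f(f(pair(a, pair(a, f(pair(a, pair(a, s(a))), s(0)))), s(pair(a, pair(a, a)))), s(pair(0, a)))  →  f(pair(a, pair(a, a)), s(pair(0, a)))   [R1 at 1]
2. f(pair(a, pair(a, a)), s(pair(0, a)))  →  pair(0, a)   [R1 at ε]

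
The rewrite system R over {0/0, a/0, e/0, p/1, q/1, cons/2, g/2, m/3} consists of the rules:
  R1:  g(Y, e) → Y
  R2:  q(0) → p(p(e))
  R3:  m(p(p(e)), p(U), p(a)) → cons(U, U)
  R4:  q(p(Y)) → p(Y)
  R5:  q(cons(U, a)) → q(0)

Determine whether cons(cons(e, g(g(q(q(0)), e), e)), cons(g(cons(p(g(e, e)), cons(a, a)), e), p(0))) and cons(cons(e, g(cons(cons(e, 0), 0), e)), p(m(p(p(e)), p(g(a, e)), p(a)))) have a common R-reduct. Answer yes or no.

Reduce t₁ = cons(cons(e, g(g(q(q(0)), e), e)), cons(g(cons(p(g(e, e)), cons(a, a)), e), p(0))):
1. cons(cons(e, g(g(q(q(0)), e), e)), cons(g(cons(p(g(e, e)), cons(a, a)), e), p(0)))  →  cons(cons(e, g(q(q(0)), e)), cons(g(cons(p(g(e, e)), cons(a, a)), e), p(0)))   [R1 at 1.2]
2. cons(cons(e, g(q(q(0)), e)), cons(g(cons(p(g(e, e)), cons(a, a)), e), p(0)))  →  cons(cons(e, q(q(0))), cons(g(cons(p(g(e, e)), cons(a, a)), e), p(0)))   [R1 at 1.2]
3. cons(cons(e, q(q(0))), cons(g(cons(p(g(e, e)), cons(a, a)), e), p(0)))  →  cons(cons(e, q(p(p(e)))), cons(g(cons(p(g(e, e)), cons(a, a)), e), p(0)))   [R2 at 1.2.1]
4. cons(cons(e, q(p(p(e)))), cons(g(cons(p(g(e, e)), cons(a, a)), e), p(0)))  →  cons(cons(e, p(p(e))), cons(g(cons(p(g(e, e)), cons(a, a)), e), p(0)))   [R4 at 1.2]
5. cons(cons(e, p(p(e))), cons(g(cons(p(g(e, e)), cons(a, a)), e), p(0)))  →  cons(cons(e, p(p(e))), cons(cons(p(g(e, e)), cons(a, a)), p(0)))   [R1 at 2.1]
6. cons(cons(e, p(p(e))), cons(cons(p(g(e, e)), cons(a, a)), p(0)))  →  cons(cons(e, p(p(e))), cons(cons(p(e), cons(a, a)), p(0)))   [R1 at 2.1.1.1]

Reduce t₂ = cons(cons(e, g(cons(cons(e, 0), 0), e)), p(m(p(p(e)), p(g(a, e)), p(a)))):
1. cons(cons(e, g(cons(cons(e, 0), 0), e)), p(m(p(p(e)), p(g(a, e)), p(a))))  →  cons(cons(e, cons(cons(e, 0), 0)), p(m(p(p(e)), p(g(a, e)), p(a))))   [R1 at 1.2]
2. cons(cons(e, cons(cons(e, 0), 0)), p(m(p(p(e)), p(g(a, e)), p(a))))  →  cons(cons(e, cons(cons(e, 0), 0)), p(cons(g(a, e), g(a, e))))   [R3 at 2.1]
3. cons(cons(e, cons(cons(e, 0), 0)), p(cons(g(a, e), g(a, e))))  →  cons(cons(e, cons(cons(e, 0), 0)), p(cons(a, g(a, e))))   [R1 at 2.1.1]
4. cons(cons(e, cons(cons(e, 0), 0)), p(cons(a, g(a, e))))  →  cons(cons(e, cons(cons(e, 0), 0)), p(cons(a, a)))   [R1 at 2.1.2]

no — NF(t₁) = cons(cons(e, p(p(e))), cons(cons(p(e), cons(a, a)), p(0))), NF(t₂) = cons(cons(e, cons(cons(e, 0), 0)), p(cons(a, a)))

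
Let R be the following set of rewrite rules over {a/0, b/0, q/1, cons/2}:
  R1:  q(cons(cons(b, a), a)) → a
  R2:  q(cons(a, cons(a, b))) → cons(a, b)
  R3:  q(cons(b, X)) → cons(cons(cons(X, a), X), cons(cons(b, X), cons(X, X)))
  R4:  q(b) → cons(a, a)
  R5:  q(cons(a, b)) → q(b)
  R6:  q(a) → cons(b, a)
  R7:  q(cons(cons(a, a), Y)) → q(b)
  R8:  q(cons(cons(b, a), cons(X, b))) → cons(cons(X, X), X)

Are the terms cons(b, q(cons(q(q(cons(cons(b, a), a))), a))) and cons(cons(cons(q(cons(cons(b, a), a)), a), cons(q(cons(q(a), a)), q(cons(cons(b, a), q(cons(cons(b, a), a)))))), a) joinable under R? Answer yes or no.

Reduce t₁ = cons(b, q(cons(q(q(cons(cons(b, a), a))), a))):
1. cons(b, q(cons(q(q(cons(cons(b, a), a))), a)))  →  cons(b, q(cons(q(a), a)))   [R1 at 2.1.1.1]
2. cons(b, q(cons(q(a), a)))  →  cons(b, q(cons(cons(b, a), a)))   [R6 at 2.1.1]
3. cons(b, q(cons(cons(b, a), a)))  →  cons(b, a)   [R1 at 2]

Reduce t₂ = cons(cons(cons(q(cons(cons(b, a), a)), a), cons(q(cons(q(a), a)), q(cons(cons(b, a), q(cons(cons(b, a), a)))))), a):
1. cons(cons(cons(q(cons(cons(b, a), a)), a), cons(q(cons(q(a), a)), q(cons(cons(b, a), q(cons(cons(b, a), a)))))), a)  →  cons(cons(cons(a, a), cons(q(cons(q(a), a)), q(cons(cons(b, a), q(cons(cons(b, a), a)))))), a)   [R1 at 1.1.1]
2. cons(cons(cons(a, a), cons(q(cons(q(a), a)), q(cons(cons(b, a), q(cons(cons(b, a), a)))))), a)  →  cons(cons(cons(a, a), cons(q(cons(cons(b, a), a)), q(cons(cons(b, a), q(cons(cons(b, a), a)))))), a)   [R6 at 1.2.1.1.1]
3. cons(cons(cons(a, a), cons(q(cons(cons(b, a), a)), q(cons(cons(b, a), q(cons(cons(b, a), a)))))), a)  →  cons(cons(cons(a, a), cons(a, q(cons(cons(b, a), q(cons(cons(b, a), a)))))), a)   [R1 at 1.2.1]
4. cons(cons(cons(a, a), cons(a, q(cons(cons(b, a), q(cons(cons(b, a), a)))))), a)  →  cons(cons(cons(a, a), cons(a, q(cons(cons(b, a), a)))), a)   [R1 at 1.2.2.1.2]
5. cons(cons(cons(a, a), cons(a, q(cons(cons(b, a), a)))), a)  →  cons(cons(cons(a, a), cons(a, a)), a)   [R1 at 1.2.2]

no — NF(t₁) = cons(b, a), NF(t₂) = cons(cons(cons(a, a), cons(a, a)), a)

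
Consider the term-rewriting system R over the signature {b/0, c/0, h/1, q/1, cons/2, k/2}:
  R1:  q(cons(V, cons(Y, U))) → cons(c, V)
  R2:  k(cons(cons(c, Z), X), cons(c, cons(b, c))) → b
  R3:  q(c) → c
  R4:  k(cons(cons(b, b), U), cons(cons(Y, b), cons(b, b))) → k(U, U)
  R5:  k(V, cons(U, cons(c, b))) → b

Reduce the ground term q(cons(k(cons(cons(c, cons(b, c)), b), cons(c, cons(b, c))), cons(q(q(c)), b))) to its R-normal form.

1. q(cons(k(cons(cons(c, cons(b, c)), b), cons(c, cons(b, c))), cons(q(q(c)), b)))  →  cons(c, k(cons(cons(c, cons(b, c)), b), cons(c, cons(b, c))))   [R1 at ε]
2. cons(c, k(cons(cons(c, cons(b, c)), b), cons(c, cons(b, c))))  →  cons(c, b)   [R2 at 2]

cons(c, b)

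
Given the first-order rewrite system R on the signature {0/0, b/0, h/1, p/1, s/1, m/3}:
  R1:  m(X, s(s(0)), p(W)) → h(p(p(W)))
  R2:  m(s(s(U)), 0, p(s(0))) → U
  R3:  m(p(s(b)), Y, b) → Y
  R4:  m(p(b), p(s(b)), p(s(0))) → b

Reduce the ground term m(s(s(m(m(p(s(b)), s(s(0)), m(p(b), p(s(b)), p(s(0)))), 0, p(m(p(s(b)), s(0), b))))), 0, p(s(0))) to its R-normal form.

0

1. m(s(s(m(m(p(s(b)), s(s(0)), m(p(b), p(s(b)), p(s(0)))), 0, p(m(p(s(b)), s(0), b))))), 0, p(s(0)))  →  m(m(p(s(b)), s(s(0)), m(p(b), p(s(b)), p(s(0)))), 0, p(m(p(s(b)), s(0), b)))   [R2 at ε]
2. m(m(p(s(b)), s(s(0)), m(p(b), p(s(b)), p(s(0)))), 0, p(m(p(s(b)), s(0), b)))  →  m(m(p(s(b)), s(s(0)), b), 0, p(m(p(s(b)), s(0), b)))   [R4 at 1.3]
3. m(m(p(s(b)), s(s(0)), b), 0, p(m(p(s(b)), s(0), b)))  →  m(s(s(0)), 0, p(m(p(s(b)), s(0), b)))   [R3 at 1]
4. m(s(s(0)), 0, p(m(p(s(b)), s(0), b)))  →  m(s(s(0)), 0, p(s(0)))   [R3 at 3.1]
5. m(s(s(0)), 0, p(s(0)))  →  0   [R2 at ε]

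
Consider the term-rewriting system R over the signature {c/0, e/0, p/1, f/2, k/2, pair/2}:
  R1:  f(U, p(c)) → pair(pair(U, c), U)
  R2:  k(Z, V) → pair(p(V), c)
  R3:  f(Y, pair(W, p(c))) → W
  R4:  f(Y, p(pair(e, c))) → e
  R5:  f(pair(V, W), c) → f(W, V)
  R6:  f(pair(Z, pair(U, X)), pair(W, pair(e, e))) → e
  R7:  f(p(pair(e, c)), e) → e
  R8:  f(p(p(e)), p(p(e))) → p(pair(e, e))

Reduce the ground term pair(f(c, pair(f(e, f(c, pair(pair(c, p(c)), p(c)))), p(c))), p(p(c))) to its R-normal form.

1. pair(f(c, pair(f(e, f(c, pair(pair(c, p(c)), p(c)))), p(c))), p(p(c)))  →  pair(f(e, f(c, pair(pair(c, p(c)), p(c)))), p(p(c)))   [R3 at 1]
2. pair(f(e, f(c, pair(pair(c, p(c)), p(c)))), p(p(c)))  →  pair(f(e, pair(c, p(c))), p(p(c)))   [R3 at 1.2]
3. pair(f(e, pair(c, p(c))), p(p(c)))  →  pair(c, p(p(c)))   [R3 at 1]

pair(c, p(p(c)))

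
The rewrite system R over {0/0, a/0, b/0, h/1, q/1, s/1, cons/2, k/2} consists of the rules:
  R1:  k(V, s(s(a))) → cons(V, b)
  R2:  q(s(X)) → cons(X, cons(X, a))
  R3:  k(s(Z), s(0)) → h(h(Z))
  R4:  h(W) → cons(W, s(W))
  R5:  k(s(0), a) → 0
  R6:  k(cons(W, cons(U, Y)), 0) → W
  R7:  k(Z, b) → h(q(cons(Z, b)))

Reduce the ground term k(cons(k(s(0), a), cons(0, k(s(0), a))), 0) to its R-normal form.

0

1. k(cons(k(s(0), a), cons(0, k(s(0), a))), 0)  →  k(s(0), a)   [R6 at ε]
2. k(s(0), a)  →  0   [R5 at ε]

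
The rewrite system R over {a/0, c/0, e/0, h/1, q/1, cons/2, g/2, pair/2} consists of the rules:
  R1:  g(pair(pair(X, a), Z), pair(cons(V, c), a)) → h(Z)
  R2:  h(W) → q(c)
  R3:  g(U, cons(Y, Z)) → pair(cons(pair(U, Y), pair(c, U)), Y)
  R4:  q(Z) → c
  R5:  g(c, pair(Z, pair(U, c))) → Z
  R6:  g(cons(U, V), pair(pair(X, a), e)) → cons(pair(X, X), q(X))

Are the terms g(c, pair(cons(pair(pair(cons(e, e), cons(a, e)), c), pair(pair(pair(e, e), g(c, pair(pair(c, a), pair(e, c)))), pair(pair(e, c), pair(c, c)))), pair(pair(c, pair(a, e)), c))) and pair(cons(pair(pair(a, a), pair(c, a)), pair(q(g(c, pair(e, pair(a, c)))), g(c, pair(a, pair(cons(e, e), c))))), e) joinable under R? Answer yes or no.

Reduce t₁ = g(c, pair(cons(pair(pair(cons(e, e), cons(a, e)), c), pair(pair(pair(e, e), g(c, pair(pair(c, a), pair(e, c)))), pair(pair(e, c), pair(c, c)))), pair(pair(c, pair(a, e)), c))):
1. g(c, pair(cons(pair(pair(cons(e, e), cons(a, e)), c), pair(pair(pair(e, e), g(c, pair(pair(c, a), pair(e, c)))), pair(pair(e, c), pair(c, c)))), pair(pair(c, pair(a, e)), c)))  →  cons(pair(pair(cons(e, e), cons(a, e)), c), pair(pair(pair(e, e), g(c, pair(pair(c, a), pair(e, c)))), pair(pair(e, c), pair(c, c))))   [R5 at ε]
2. cons(pair(pair(cons(e, e), cons(a, e)), c), pair(pair(pair(e, e), g(c, pair(pair(c, a), pair(e, c)))), pair(pair(e, c), pair(c, c))))  →  cons(pair(pair(cons(e, e), cons(a, e)), c), pair(pair(pair(e, e), pair(c, a)), pair(pair(e, c), pair(c, c))))   [R5 at 2.1.2]

Reduce t₂ = pair(cons(pair(pair(a, a), pair(c, a)), pair(q(g(c, pair(e, pair(a, c)))), g(c, pair(a, pair(cons(e, e), c))))), e):
1. pair(cons(pair(pair(a, a), pair(c, a)), pair(q(g(c, pair(e, pair(a, c)))), g(c, pair(a, pair(cons(e, e), c))))), e)  →  pair(cons(pair(pair(a, a), pair(c, a)), pair(c, g(c, pair(a, pair(cons(e, e), c))))), e)   [R4 at 1.2.1]
2. pair(cons(pair(pair(a, a), pair(c, a)), pair(c, g(c, pair(a, pair(cons(e, e), c))))), e)  →  pair(cons(pair(pair(a, a), pair(c, a)), pair(c, a)), e)   [R5 at 1.2.2]

no — NF(t₁) = cons(pair(pair(cons(e, e), cons(a, e)), c), pair(pair(pair(e, e), pair(c, a)), pair(pair(e, c), pair(c, c)))), NF(t₂) = pair(cons(pair(pair(a, a), pair(c, a)), pair(c, a)), e)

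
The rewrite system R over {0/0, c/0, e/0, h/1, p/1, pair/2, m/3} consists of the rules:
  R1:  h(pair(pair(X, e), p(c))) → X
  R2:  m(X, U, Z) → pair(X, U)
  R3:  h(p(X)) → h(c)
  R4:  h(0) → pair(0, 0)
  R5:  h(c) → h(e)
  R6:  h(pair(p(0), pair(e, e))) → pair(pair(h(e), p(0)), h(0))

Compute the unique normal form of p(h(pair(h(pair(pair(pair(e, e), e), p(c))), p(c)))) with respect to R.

p(e)

1. p(h(pair(h(pair(pair(pair(e, e), e), p(c))), p(c))))  →  p(h(pair(pair(e, e), p(c))))   [R1 at 1.1.1]
2. p(h(pair(pair(e, e), p(c))))  →  p(e)   [R1 at 1]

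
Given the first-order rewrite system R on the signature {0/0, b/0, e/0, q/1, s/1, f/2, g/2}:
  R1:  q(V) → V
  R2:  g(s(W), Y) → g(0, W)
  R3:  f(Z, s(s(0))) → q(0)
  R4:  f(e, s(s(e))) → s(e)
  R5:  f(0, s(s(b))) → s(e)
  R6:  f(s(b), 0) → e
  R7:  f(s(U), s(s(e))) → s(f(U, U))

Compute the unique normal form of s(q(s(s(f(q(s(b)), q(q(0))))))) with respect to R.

1. s(q(s(s(f(q(s(b)), q(q(0)))))))  →  s(s(s(f(q(s(b)), q(q(0))))))   [R1 at 1]
2. s(s(s(f(q(s(b)), q(q(0))))))  →  s(s(s(f(s(b), q(q(0))))))   [R1 at 1.1.1.1]
3. s(s(s(f(s(b), q(q(0))))))  →  s(s(s(f(s(b), q(0)))))   [R1 at 1.1.1.2]
4. s(s(s(f(s(b), q(0)))))  →  s(s(s(f(s(b), 0))))   [R1 at 1.1.1.2]
5. s(s(s(f(s(b), 0))))  →  s(s(s(e)))   [R6 at 1.1.1]

s(s(s(e)))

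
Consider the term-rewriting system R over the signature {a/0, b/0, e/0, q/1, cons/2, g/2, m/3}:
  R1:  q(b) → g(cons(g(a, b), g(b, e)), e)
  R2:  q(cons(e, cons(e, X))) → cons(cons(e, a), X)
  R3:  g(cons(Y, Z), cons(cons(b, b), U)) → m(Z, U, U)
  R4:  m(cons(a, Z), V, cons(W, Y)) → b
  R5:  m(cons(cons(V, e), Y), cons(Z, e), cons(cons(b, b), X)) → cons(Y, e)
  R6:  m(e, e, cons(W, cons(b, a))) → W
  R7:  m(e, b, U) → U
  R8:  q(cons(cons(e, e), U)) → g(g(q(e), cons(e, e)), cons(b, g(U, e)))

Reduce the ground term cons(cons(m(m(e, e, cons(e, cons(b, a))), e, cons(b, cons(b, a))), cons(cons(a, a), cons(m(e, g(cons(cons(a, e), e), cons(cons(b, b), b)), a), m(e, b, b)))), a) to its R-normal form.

1. cons(cons(m(m(e, e, cons(e, cons(b, a))), e, cons(b, cons(b, a))), cons(cons(a, a), cons(m(e, g(cons(cons(a, e), e), cons(cons(b, b), b)), a), m(e, b, b)))), a)  →  cons(cons(m(e, e, cons(b, cons(b, a))), cons(cons(a, a), cons(m(e, g(cons(cons(a, e), e), cons(cons(b, b), b)), a), m(e, b, b)))), a)   [R6 at 1.1.1]
2. cons(cons(m(e, e, cons(b, cons(b, a))), cons(cons(a, a), cons(m(e, g(cons(cons(a, e), e), cons(cons(b, b), b)), a), m(e, b, b)))), a)  →  cons(cons(b, cons(cons(a, a), cons(m(e, g(cons(cons(a, e), e), cons(cons(b, b), b)), a), m(e, b, b)))), a)   [R6 at 1.1]
3. cons(cons(b, cons(cons(a, a), cons(m(e, g(cons(cons(a, e), e), cons(cons(b, b), b)), a), m(e, b, b)))), a)  →  cons(cons(b, cons(cons(a, a), cons(m(e, m(e, b, b), a), m(e, b, b)))), a)   [R3 at 1.2.2.1.2]
4. cons(cons(b, cons(cons(a, a), cons(m(e, m(e, b, b), a), m(e, b, b)))), a)  →  cons(cons(b, cons(cons(a, a), cons(m(e, b, a), m(e, b, b)))), a)   [R7 at 1.2.2.1.2]
5. cons(cons(b, cons(cons(a, a), cons(m(e, b, a), m(e, b, b)))), a)  →  cons(cons(b, cons(cons(a, a), cons(a, m(e, b, b)))), a)   [R7 at 1.2.2.1]
6. cons(cons(b, cons(cons(a, a), cons(a, m(e, b, b)))), a)  →  cons(cons(b, cons(cons(a, a), cons(a, b))), a)   [R7 at 1.2.2.2]

cons(cons(b, cons(cons(a, a), cons(a, b))), a)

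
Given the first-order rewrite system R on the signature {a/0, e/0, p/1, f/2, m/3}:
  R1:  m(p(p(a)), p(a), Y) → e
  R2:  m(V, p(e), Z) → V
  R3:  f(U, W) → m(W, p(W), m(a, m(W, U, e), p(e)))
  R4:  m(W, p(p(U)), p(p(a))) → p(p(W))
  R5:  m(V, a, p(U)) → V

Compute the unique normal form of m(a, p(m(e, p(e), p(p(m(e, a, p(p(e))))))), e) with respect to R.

1. m(a, p(m(e, p(e), p(p(m(e, a, p(p(e))))))), e)  →  m(a, p(e), e)   [R2 at 2.1]
2. m(a, p(e), e)  →  a   [R2 at ε]

a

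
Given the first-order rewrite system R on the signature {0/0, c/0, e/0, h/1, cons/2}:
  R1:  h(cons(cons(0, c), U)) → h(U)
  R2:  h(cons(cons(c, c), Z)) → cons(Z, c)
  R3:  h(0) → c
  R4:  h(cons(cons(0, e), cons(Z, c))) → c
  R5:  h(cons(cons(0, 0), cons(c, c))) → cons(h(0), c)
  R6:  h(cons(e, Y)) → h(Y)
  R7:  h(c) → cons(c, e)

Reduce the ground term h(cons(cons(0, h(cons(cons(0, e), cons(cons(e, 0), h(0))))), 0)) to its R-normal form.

c

1. h(cons(cons(0, h(cons(cons(0, e), cons(cons(e, 0), h(0))))), 0))  →  h(cons(cons(0, h(cons(cons(0, e), cons(cons(e, 0), c)))), 0))   [R3 at 1.1.2.1.2.2]
2. h(cons(cons(0, h(cons(cons(0, e), cons(cons(e, 0), c)))), 0))  →  h(cons(cons(0, c), 0))   [R4 at 1.1.2]
3. h(cons(cons(0, c), 0))  →  h(0)   [R1 at ε]
4. h(0)  →  c   [R3 at ε]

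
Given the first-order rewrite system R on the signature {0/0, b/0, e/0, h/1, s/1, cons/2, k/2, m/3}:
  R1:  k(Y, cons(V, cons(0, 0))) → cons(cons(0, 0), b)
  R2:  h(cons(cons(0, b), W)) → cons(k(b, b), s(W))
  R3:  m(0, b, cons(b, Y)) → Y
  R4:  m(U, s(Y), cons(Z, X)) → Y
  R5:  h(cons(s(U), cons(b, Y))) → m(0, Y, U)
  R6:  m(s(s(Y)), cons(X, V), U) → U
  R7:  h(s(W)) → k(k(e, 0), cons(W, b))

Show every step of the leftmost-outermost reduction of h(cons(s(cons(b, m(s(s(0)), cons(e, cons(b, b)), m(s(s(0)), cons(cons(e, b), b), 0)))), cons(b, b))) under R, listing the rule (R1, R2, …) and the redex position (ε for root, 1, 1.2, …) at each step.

0

1. h(cons(s(cons(b, m(s(s(0)), cons(e, cons(b, b)), m(s(s(0)), cons(cons(e, b), b), 0)))), cons(b, b)))  →  m(0, b, cons(b, m(s(s(0)), cons(e, cons(b, b)), m(s(s(0)), cons(cons(e, b), b), 0))))   [R5 at ε]
2. m(0, b, cons(b, m(s(s(0)), cons(e, cons(b, b)), m(s(s(0)), cons(cons(e, b), b), 0))))  →  m(s(s(0)), cons(e, cons(b, b)), m(s(s(0)), cons(cons(e, b), b), 0))   [R3 at ε]
3. m(s(s(0)), cons(e, cons(b, b)), m(s(s(0)), cons(cons(e, b), b), 0))  →  m(s(s(0)), cons(cons(e, b), b), 0)   [R6 at ε]
4. m(s(s(0)), cons(cons(e, b), b), 0)  →  0   [R6 at ε]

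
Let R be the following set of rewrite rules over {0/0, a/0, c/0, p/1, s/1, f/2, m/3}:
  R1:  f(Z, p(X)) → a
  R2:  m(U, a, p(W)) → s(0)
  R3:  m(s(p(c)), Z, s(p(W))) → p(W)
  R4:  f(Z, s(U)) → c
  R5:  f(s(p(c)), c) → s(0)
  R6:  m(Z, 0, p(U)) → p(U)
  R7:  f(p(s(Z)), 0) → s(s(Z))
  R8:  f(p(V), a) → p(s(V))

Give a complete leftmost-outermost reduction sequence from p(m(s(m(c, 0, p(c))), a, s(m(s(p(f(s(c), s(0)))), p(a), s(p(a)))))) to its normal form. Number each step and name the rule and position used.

1. p(m(s(m(c, 0, p(c))), a, s(m(s(p(f(s(c), s(0)))), p(a), s(p(a))))))  →  p(m(s(p(c)), a, s(m(s(p(f(s(c), s(0)))), p(a), s(p(a))))))   [R6 at 1.1.1]
2. p(m(s(p(c)), a, s(m(s(p(f(s(c), s(0)))), p(a), s(p(a))))))  →  p(m(s(p(c)), a, s(m(s(p(c)), p(a), s(p(a))))))   [R4 at 1.3.1.1.1.1]
3. p(m(s(p(c)), a, s(m(s(p(c)), p(a), s(p(a))))))  →  p(m(s(p(c)), a, s(p(a))))   [R3 at 1.3.1]
4. p(m(s(p(c)), a, s(p(a))))  →  p(p(a))   [R3 at 1]

p(p(a))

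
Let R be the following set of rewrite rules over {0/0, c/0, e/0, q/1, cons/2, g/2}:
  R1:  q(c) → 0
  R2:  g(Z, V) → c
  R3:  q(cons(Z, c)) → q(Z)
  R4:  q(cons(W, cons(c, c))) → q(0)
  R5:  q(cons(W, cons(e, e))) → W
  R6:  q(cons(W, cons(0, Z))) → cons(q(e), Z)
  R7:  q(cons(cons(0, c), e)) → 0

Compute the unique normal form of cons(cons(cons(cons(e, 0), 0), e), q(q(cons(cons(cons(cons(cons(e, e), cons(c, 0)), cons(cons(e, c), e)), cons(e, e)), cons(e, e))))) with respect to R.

1. cons(cons(cons(cons(e, 0), 0), e), q(q(cons(cons(cons(cons(cons(e, e), cons(c, 0)), cons(cons(e, c), e)), cons(e, e)), cons(e, e)))))  →  cons(cons(cons(cons(e, 0), 0), e), q(cons(cons(cons(cons(e, e), cons(c, 0)), cons(cons(e, c), e)), cons(e, e))))   [R5 at 2.1]
2. cons(cons(cons(cons(e, 0), 0), e), q(cons(cons(cons(cons(e, e), cons(c, 0)), cons(cons(e, c), e)), cons(e, e))))  →  cons(cons(cons(cons(e, 0), 0), e), cons(cons(cons(e, e), cons(c, 0)), cons(cons(e, c), e)))   [R5 at 2]

cons(cons(cons(cons(e, 0), 0), e), cons(cons(cons(e, e), cons(c, 0)), cons(cons(e, c), e)))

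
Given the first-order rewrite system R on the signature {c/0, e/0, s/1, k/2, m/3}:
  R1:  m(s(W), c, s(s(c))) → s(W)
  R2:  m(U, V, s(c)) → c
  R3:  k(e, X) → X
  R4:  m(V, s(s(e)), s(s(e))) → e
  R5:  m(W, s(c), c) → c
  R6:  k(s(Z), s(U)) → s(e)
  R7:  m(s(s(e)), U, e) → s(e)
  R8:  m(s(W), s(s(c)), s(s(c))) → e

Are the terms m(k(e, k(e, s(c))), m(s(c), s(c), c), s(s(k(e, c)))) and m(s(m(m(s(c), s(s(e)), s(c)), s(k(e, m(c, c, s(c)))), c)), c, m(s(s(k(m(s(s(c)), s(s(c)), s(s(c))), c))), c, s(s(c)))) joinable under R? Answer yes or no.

Reduce t₁ = m(k(e, k(e, s(c))), m(s(c), s(c), c), s(s(k(e, c)))):
1. m(k(e, k(e, s(c))), m(s(c), s(c), c), s(s(k(e, c))))  →  m(k(e, s(c)), m(s(c), s(c), c), s(s(k(e, c))))   [R3 at 1]
2. m(k(e, s(c)), m(s(c), s(c), c), s(s(k(e, c))))  →  m(s(c), m(s(c), s(c), c), s(s(k(e, c))))   [R3 at 1]
3. m(s(c), m(s(c), s(c), c), s(s(k(e, c))))  →  m(s(c), c, s(s(k(e, c))))   [R5 at 2]
4. m(s(c), c, s(s(k(e, c))))  →  m(s(c), c, s(s(c)))   [R3 at 3.1.1]
5. m(s(c), c, s(s(c)))  →  s(c)   [R1 at ε]

Reduce t₂ = m(s(m(m(s(c), s(s(e)), s(c)), s(k(e, m(c, c, s(c)))), c)), c, m(s(s(k(m(s(s(c)), s(s(c)), s(s(c))), c))), c, s(s(c)))):
1. m(s(m(m(s(c), s(s(e)), s(c)), s(k(e, m(c, c, s(c)))), c)), c, m(s(s(k(m(s(s(c)), s(s(c)), s(s(c))), c))), c, s(s(c))))  →  m(s(m(c, s(k(e, m(c, c, s(c)))), c)), c, m(s(s(k(m(s(s(c)), s(s(c)), s(s(c))), c))), c, s(s(c))))   [R2 at 1.1.1]
2. m(s(m(c, s(k(e, m(c, c, s(c)))), c)), c, m(s(s(k(m(s(s(c)), s(s(c)), s(s(c))), c))), c, s(s(c))))  →  m(s(m(c, s(m(c, c, s(c))), c)), c, m(s(s(k(m(s(s(c)), s(s(c)), s(s(c))), c))), c, s(s(c))))   [R3 at 1.1.2.1]
3. m(s(m(c, s(m(c, c, s(c))), c)), c, m(s(s(k(m(s(s(c)), s(s(c)), s(s(c))), c))), c, s(s(c))))  →  m(s(m(c, s(c), c)), c, m(s(s(k(m(s(s(c)), s(s(c)), s(s(c))), c))), c, s(s(c))))   [R2 at 1.1.2.1]
4. m(s(m(c, s(c), c)), c, m(s(s(k(m(s(s(c)), s(s(c)), s(s(c))), c))), c, s(s(c))))  →  m(s(c), c, m(s(s(k(m(s(s(c)), s(s(c)), s(s(c))), c))), c, s(s(c))))   [R5 at 1.1]
5. m(s(c), c, m(s(s(k(m(s(s(c)), s(s(c)), s(s(c))), c))), c, s(s(c))))  →  m(s(c), c, s(s(k(m(s(s(c)), s(s(c)), s(s(c))), c))))   [R1 at 3]
6. m(s(c), c, s(s(k(m(s(s(c)), s(s(c)), s(s(c))), c))))  →  m(s(c), c, s(s(k(e, c))))   [R8 at 3.1.1.1]
7. m(s(c), c, s(s(k(e, c))))  →  m(s(c), c, s(s(c)))   [R3 at 3.1.1]
8. m(s(c), c, s(s(c)))  →  s(c)   [R1 at ε]

yes — NF(t₁) = s(c), NF(t₂) = s(c)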